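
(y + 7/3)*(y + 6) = y^2 + 25*y/3 + 14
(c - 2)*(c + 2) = c^2 - 4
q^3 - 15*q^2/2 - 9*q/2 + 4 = (q - 8)*(q - 1/2)*(q + 1)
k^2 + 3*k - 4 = (k - 1)*(k + 4)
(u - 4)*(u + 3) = u^2 - u - 12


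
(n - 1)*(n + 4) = n^2 + 3*n - 4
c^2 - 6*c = c*(c - 6)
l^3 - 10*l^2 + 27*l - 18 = (l - 6)*(l - 3)*(l - 1)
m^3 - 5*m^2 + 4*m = m*(m - 4)*(m - 1)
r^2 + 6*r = r*(r + 6)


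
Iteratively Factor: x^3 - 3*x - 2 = (x + 1)*(x^2 - x - 2) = (x + 1)^2*(x - 2)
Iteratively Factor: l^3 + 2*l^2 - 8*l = (l - 2)*(l^2 + 4*l) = l*(l - 2)*(l + 4)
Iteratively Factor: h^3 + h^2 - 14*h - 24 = (h + 3)*(h^2 - 2*h - 8) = (h - 4)*(h + 3)*(h + 2)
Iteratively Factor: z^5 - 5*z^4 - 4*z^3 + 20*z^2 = (z)*(z^4 - 5*z^3 - 4*z^2 + 20*z) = z^2*(z^3 - 5*z^2 - 4*z + 20) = z^2*(z - 2)*(z^2 - 3*z - 10) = z^2*(z - 2)*(z + 2)*(z - 5)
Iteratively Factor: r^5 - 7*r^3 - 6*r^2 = (r - 3)*(r^4 + 3*r^3 + 2*r^2) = (r - 3)*(r + 1)*(r^3 + 2*r^2) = (r - 3)*(r + 1)*(r + 2)*(r^2) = r*(r - 3)*(r + 1)*(r + 2)*(r)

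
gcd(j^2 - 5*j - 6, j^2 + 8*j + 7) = j + 1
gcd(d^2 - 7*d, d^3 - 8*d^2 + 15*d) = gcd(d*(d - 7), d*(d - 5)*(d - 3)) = d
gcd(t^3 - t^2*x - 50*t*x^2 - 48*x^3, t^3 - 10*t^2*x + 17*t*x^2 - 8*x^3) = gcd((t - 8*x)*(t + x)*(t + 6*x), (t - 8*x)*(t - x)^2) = -t + 8*x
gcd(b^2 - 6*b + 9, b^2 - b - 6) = b - 3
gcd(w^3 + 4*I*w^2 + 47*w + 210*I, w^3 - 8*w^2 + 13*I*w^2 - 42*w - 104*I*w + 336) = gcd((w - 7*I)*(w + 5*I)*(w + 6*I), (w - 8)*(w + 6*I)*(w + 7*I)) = w + 6*I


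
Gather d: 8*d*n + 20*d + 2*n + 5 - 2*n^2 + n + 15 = d*(8*n + 20) - 2*n^2 + 3*n + 20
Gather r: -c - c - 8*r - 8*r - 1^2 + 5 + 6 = -2*c - 16*r + 10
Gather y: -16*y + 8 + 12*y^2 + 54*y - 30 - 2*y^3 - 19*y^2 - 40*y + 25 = -2*y^3 - 7*y^2 - 2*y + 3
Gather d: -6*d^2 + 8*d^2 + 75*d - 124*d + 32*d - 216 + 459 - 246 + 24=2*d^2 - 17*d + 21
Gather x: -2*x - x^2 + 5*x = -x^2 + 3*x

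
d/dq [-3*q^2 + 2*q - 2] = 2 - 6*q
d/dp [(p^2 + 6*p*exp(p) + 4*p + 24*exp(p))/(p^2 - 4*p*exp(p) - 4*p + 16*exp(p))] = 2*((p^2 - 4*p*exp(p) - 4*p + 16*exp(p))*(3*p*exp(p) + p + 15*exp(p) + 2) + (p^2 + 6*p*exp(p) + 4*p + 24*exp(p))*(2*p*exp(p) - p - 6*exp(p) + 2))/(p^2 - 4*p*exp(p) - 4*p + 16*exp(p))^2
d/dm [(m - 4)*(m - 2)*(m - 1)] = 3*m^2 - 14*m + 14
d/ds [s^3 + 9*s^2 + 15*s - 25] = 3*s^2 + 18*s + 15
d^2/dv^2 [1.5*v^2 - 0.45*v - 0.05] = 3.00000000000000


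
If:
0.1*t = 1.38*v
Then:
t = 13.8*v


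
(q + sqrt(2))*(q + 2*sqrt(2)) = q^2 + 3*sqrt(2)*q + 4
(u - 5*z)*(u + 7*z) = u^2 + 2*u*z - 35*z^2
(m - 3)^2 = m^2 - 6*m + 9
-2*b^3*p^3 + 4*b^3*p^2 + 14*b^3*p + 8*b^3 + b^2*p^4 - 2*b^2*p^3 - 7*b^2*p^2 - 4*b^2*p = (-2*b + p)*(p - 4)*(b*p + b)^2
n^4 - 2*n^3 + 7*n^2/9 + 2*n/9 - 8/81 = (n - 4/3)*(n - 2/3)*(n - 1/3)*(n + 1/3)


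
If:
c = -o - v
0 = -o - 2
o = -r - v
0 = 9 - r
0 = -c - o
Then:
No Solution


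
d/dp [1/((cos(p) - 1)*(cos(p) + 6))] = (2*cos(p) + 5)*sin(p)/((cos(p) - 1)^2*(cos(p) + 6)^2)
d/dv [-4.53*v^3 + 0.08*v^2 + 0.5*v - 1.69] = -13.59*v^2 + 0.16*v + 0.5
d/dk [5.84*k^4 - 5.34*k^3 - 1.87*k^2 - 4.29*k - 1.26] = 23.36*k^3 - 16.02*k^2 - 3.74*k - 4.29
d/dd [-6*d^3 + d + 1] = 1 - 18*d^2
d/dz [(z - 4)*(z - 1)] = 2*z - 5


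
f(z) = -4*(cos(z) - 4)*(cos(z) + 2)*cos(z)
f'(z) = 4*(cos(z) - 4)*(cos(z) + 2)*sin(z) + 4*(cos(z) - 4)*sin(z)*cos(z) + 4*(cos(z) + 2)*sin(z)*cos(z)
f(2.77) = -19.64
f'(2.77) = -2.42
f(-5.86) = 32.80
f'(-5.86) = -15.04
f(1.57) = 0.03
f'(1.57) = -32.01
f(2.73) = -19.53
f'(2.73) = -2.90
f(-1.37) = 6.67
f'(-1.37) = 34.02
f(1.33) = 8.03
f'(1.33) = -34.12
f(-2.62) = -19.12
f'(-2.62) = 4.54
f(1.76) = -5.71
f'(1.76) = -28.06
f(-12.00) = 30.30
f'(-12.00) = -19.83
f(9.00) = -19.49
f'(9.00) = -3.07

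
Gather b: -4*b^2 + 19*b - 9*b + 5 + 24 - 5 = -4*b^2 + 10*b + 24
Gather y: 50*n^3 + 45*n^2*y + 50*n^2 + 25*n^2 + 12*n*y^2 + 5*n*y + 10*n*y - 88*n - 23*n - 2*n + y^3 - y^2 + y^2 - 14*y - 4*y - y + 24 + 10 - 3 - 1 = 50*n^3 + 75*n^2 + 12*n*y^2 - 113*n + y^3 + y*(45*n^2 + 15*n - 19) + 30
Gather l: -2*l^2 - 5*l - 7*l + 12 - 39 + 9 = -2*l^2 - 12*l - 18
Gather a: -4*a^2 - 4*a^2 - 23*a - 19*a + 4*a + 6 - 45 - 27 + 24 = -8*a^2 - 38*a - 42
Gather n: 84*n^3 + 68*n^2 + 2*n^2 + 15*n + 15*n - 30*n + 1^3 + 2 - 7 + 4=84*n^3 + 70*n^2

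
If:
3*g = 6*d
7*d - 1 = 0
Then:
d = 1/7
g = 2/7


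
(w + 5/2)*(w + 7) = w^2 + 19*w/2 + 35/2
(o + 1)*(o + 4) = o^2 + 5*o + 4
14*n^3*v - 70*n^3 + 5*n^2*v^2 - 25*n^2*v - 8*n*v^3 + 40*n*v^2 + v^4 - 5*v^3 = (-7*n + v)*(-2*n + v)*(n + v)*(v - 5)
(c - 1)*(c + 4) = c^2 + 3*c - 4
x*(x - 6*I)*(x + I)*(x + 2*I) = x^4 - 3*I*x^3 + 16*x^2 + 12*I*x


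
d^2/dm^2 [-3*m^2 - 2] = -6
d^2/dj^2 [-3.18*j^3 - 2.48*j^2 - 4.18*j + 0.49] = -19.08*j - 4.96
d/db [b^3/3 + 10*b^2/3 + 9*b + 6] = b^2 + 20*b/3 + 9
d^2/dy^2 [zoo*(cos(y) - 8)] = zoo*cos(y)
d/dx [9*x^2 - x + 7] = 18*x - 1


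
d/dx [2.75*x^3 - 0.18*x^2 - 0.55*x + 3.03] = 8.25*x^2 - 0.36*x - 0.55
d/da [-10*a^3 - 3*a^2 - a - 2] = -30*a^2 - 6*a - 1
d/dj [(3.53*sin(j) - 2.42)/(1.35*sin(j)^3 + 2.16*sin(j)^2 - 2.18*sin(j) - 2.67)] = (-9.531*sin(j)^3 + 2.1762*sin(j)^2 + 10.4544*sin(j) - 14.7007)*cos(j)/(1.8225*sin(j)^6 + 5.832*sin(j)^5 - 1.2204*sin(j)^4 - 16.6266*sin(j)^3 - 6.782*sin(j)^2 + 11.6412*sin(j) + 7.1289)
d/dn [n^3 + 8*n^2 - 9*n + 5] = 3*n^2 + 16*n - 9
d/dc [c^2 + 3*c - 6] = 2*c + 3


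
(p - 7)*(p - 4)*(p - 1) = p^3 - 12*p^2 + 39*p - 28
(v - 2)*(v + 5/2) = v^2 + v/2 - 5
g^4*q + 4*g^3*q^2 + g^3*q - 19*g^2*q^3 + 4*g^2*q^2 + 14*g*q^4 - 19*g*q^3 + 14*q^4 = (g - 2*q)*(g - q)*(g + 7*q)*(g*q + q)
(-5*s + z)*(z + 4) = -5*s*z - 20*s + z^2 + 4*z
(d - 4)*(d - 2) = d^2 - 6*d + 8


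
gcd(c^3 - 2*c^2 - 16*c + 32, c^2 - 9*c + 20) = c - 4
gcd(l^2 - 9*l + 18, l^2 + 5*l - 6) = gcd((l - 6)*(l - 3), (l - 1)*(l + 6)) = 1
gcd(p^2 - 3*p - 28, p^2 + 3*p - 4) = p + 4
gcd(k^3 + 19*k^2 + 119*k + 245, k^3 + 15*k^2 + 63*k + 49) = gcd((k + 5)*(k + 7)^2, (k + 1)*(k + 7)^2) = k^2 + 14*k + 49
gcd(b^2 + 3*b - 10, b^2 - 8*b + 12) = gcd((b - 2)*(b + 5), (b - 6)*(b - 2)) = b - 2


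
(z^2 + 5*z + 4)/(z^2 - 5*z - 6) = (z + 4)/(z - 6)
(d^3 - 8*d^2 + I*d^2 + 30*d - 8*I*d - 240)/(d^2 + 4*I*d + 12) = (d^2 - d*(8 + 5*I) + 40*I)/(d - 2*I)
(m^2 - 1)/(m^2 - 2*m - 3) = (m - 1)/(m - 3)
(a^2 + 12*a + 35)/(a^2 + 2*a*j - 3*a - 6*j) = (a^2 + 12*a + 35)/(a^2 + 2*a*j - 3*a - 6*j)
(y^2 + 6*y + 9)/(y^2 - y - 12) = (y + 3)/(y - 4)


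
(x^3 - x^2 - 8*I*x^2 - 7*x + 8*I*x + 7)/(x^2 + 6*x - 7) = (x^2 - 8*I*x - 7)/(x + 7)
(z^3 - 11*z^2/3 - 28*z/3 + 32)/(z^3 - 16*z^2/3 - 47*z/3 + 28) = (3*z^2 - 20*z + 32)/(3*z^2 - 25*z + 28)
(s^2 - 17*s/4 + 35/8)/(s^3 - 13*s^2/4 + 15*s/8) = (4*s - 7)/(s*(4*s - 3))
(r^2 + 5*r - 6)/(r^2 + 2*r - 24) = (r - 1)/(r - 4)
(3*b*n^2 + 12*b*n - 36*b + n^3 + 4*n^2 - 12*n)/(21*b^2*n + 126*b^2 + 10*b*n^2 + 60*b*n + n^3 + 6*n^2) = (n - 2)/(7*b + n)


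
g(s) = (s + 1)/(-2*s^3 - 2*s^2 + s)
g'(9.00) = 0.00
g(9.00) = -0.00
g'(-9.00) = 0.00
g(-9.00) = -0.00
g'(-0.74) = -1.14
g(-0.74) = -0.25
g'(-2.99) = -0.05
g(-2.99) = -0.06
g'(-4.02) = -0.02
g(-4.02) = -0.03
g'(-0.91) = -0.92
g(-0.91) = -0.08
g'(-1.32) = -36.71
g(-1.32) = 1.56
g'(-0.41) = -4.24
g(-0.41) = -0.97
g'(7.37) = 0.00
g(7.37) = -0.01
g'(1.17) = 0.92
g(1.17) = -0.45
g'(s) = (s + 1)*(6*s^2 + 4*s - 1)/(-2*s^3 - 2*s^2 + s)^2 + 1/(-2*s^3 - 2*s^2 + s)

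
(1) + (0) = 1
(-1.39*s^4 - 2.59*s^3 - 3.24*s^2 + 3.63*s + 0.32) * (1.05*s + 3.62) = -1.4595*s^5 - 7.7513*s^4 - 12.7778*s^3 - 7.9173*s^2 + 13.4766*s + 1.1584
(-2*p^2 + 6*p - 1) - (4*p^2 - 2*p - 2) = -6*p^2 + 8*p + 1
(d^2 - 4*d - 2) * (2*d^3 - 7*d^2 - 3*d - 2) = 2*d^5 - 15*d^4 + 21*d^3 + 24*d^2 + 14*d + 4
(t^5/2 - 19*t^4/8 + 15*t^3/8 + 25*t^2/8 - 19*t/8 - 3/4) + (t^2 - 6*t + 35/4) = t^5/2 - 19*t^4/8 + 15*t^3/8 + 33*t^2/8 - 67*t/8 + 8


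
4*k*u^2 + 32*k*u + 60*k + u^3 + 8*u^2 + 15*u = (4*k + u)*(u + 3)*(u + 5)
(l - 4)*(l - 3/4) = l^2 - 19*l/4 + 3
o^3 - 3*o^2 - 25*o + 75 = (o - 5)*(o - 3)*(o + 5)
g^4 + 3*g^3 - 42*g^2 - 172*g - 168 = (g - 7)*(g + 2)^2*(g + 6)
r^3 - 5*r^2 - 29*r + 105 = (r - 7)*(r - 3)*(r + 5)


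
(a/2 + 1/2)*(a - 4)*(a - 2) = a^3/2 - 5*a^2/2 + a + 4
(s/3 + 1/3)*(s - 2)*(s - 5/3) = s^3/3 - 8*s^2/9 - s/9 + 10/9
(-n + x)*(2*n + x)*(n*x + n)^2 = -2*n^4*x^2 - 4*n^4*x - 2*n^4 + n^3*x^3 + 2*n^3*x^2 + n^3*x + n^2*x^4 + 2*n^2*x^3 + n^2*x^2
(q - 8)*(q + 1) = q^2 - 7*q - 8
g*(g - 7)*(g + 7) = g^3 - 49*g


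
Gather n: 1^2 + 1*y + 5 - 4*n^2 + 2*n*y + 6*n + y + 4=-4*n^2 + n*(2*y + 6) + 2*y + 10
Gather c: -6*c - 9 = -6*c - 9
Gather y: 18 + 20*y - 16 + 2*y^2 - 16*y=2*y^2 + 4*y + 2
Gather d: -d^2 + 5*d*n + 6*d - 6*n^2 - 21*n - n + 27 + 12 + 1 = -d^2 + d*(5*n + 6) - 6*n^2 - 22*n + 40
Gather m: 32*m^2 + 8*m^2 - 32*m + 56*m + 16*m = 40*m^2 + 40*m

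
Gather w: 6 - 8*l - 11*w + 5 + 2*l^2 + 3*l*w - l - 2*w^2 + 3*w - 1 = 2*l^2 - 9*l - 2*w^2 + w*(3*l - 8) + 10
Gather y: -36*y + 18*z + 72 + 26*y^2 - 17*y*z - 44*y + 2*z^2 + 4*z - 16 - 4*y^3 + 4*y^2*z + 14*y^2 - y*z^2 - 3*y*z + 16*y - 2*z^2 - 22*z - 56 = -4*y^3 + y^2*(4*z + 40) + y*(-z^2 - 20*z - 64)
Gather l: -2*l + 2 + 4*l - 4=2*l - 2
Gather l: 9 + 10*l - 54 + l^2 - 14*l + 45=l^2 - 4*l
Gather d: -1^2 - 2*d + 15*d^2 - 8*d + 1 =15*d^2 - 10*d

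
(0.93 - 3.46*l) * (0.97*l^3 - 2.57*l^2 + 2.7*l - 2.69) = -3.3562*l^4 + 9.7943*l^3 - 11.7321*l^2 + 11.8184*l - 2.5017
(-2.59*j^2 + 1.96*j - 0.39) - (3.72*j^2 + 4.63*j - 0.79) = -6.31*j^2 - 2.67*j + 0.4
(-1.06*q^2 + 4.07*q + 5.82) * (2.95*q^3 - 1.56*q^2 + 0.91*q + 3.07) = -3.127*q^5 + 13.6601*q^4 + 9.8552*q^3 - 8.6297*q^2 + 17.7911*q + 17.8674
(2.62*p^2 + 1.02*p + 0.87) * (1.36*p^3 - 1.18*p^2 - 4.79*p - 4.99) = 3.5632*p^5 - 1.7044*p^4 - 12.5702*p^3 - 18.9862*p^2 - 9.2571*p - 4.3413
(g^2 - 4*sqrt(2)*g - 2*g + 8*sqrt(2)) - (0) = g^2 - 4*sqrt(2)*g - 2*g + 8*sqrt(2)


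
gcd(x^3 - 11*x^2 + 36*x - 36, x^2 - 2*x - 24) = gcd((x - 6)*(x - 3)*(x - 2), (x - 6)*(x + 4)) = x - 6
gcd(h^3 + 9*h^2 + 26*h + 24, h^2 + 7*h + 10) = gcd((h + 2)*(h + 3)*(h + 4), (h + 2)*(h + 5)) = h + 2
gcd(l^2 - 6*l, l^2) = l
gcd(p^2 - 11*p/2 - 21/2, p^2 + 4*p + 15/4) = p + 3/2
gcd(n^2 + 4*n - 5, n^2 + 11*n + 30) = n + 5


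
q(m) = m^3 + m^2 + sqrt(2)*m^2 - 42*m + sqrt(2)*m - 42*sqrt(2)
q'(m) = 3*m^2 + 2*m + 2*sqrt(2)*m - 42 + sqrt(2)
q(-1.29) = -5.17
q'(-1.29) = -41.82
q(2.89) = -132.39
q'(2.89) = -1.58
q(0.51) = -79.34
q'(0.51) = -37.34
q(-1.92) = 20.35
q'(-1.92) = -38.80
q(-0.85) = -23.77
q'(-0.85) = -42.52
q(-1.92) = 20.35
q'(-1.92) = -38.80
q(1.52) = -112.00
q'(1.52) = -26.32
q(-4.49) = 80.99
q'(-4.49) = -1.79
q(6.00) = 0.00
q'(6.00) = 96.38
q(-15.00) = -2282.41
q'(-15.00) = 561.99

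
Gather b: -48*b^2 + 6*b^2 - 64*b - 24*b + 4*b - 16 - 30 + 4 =-42*b^2 - 84*b - 42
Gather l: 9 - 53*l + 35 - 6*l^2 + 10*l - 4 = -6*l^2 - 43*l + 40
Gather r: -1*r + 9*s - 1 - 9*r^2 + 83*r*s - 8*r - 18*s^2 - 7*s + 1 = -9*r^2 + r*(83*s - 9) - 18*s^2 + 2*s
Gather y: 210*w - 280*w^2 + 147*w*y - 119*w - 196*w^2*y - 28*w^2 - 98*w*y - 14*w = -308*w^2 + 77*w + y*(-196*w^2 + 49*w)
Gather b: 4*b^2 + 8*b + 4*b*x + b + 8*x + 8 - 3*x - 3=4*b^2 + b*(4*x + 9) + 5*x + 5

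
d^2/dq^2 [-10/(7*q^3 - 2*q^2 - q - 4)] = 20*((21*q - 2)*(-7*q^3 + 2*q^2 + q + 4) + (-21*q^2 + 4*q + 1)^2)/(-7*q^3 + 2*q^2 + q + 4)^3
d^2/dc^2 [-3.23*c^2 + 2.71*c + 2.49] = -6.46000000000000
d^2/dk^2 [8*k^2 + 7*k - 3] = 16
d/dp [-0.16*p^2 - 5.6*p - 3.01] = -0.32*p - 5.6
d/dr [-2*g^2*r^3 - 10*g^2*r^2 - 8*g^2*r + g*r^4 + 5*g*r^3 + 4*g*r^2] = g*(-6*g*r^2 - 20*g*r - 8*g + 4*r^3 + 15*r^2 + 8*r)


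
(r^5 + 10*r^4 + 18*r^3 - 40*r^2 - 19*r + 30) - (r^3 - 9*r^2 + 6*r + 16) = r^5 + 10*r^4 + 17*r^3 - 31*r^2 - 25*r + 14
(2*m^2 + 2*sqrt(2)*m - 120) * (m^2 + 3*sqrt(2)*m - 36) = 2*m^4 + 8*sqrt(2)*m^3 - 180*m^2 - 432*sqrt(2)*m + 4320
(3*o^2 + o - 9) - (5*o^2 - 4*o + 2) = -2*o^2 + 5*o - 11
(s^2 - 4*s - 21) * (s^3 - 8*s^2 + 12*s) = s^5 - 12*s^4 + 23*s^3 + 120*s^2 - 252*s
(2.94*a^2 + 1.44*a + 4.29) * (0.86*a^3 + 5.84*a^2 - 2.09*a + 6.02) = 2.5284*a^5 + 18.408*a^4 + 5.9544*a^3 + 39.7428*a^2 - 0.2973*a + 25.8258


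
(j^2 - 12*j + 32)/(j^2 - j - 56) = (j - 4)/(j + 7)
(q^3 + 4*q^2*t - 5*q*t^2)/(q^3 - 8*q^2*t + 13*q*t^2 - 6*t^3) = q*(q + 5*t)/(q^2 - 7*q*t + 6*t^2)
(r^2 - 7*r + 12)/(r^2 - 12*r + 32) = (r - 3)/(r - 8)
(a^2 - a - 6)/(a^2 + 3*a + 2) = (a - 3)/(a + 1)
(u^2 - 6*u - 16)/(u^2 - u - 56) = (u + 2)/(u + 7)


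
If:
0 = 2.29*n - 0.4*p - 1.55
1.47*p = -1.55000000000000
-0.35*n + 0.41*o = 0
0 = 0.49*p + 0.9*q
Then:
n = 0.49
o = 0.42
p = -1.05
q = 0.57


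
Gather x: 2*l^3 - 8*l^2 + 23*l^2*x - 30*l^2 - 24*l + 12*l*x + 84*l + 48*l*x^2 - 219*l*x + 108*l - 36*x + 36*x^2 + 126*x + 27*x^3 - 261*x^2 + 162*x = 2*l^3 - 38*l^2 + 168*l + 27*x^3 + x^2*(48*l - 225) + x*(23*l^2 - 207*l + 252)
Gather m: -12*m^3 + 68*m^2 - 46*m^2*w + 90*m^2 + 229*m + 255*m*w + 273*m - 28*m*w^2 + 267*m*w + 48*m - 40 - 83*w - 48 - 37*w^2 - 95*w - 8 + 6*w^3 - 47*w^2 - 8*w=-12*m^3 + m^2*(158 - 46*w) + m*(-28*w^2 + 522*w + 550) + 6*w^3 - 84*w^2 - 186*w - 96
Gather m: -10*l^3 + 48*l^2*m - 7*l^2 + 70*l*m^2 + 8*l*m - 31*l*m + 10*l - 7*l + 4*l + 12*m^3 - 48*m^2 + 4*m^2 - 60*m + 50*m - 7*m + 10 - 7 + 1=-10*l^3 - 7*l^2 + 7*l + 12*m^3 + m^2*(70*l - 44) + m*(48*l^2 - 23*l - 17) + 4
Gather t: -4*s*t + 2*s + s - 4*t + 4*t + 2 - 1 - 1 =-4*s*t + 3*s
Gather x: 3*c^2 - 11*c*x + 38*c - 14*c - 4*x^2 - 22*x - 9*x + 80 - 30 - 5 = 3*c^2 + 24*c - 4*x^2 + x*(-11*c - 31) + 45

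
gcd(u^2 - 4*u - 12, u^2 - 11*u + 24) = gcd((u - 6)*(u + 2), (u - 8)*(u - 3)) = 1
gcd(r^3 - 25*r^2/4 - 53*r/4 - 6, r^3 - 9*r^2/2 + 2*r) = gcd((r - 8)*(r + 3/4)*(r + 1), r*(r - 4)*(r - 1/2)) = 1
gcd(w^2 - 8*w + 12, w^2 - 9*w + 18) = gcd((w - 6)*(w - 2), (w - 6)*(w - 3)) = w - 6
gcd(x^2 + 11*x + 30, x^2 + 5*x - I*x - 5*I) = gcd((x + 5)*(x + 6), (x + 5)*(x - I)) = x + 5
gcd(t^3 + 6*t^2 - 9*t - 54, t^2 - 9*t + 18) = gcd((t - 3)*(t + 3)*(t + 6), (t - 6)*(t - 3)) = t - 3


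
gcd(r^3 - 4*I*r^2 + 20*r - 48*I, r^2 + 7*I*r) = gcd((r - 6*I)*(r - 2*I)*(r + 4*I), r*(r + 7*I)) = 1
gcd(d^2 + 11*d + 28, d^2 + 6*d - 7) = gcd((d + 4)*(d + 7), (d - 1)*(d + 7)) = d + 7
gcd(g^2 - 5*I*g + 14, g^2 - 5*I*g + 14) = g^2 - 5*I*g + 14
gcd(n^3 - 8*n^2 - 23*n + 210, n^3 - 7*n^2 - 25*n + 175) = n^2 - 2*n - 35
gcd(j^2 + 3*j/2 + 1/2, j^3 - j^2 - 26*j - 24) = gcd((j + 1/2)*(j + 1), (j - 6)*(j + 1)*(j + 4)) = j + 1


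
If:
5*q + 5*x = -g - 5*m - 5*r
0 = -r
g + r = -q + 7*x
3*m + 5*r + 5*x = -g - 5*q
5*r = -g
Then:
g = 0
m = 0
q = 0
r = 0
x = 0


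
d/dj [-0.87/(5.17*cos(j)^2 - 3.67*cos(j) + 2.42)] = (3.1929 - 8.9958*cos(j))*sin(j)/(5.17*cos(j)^2 - 3.67*cos(j) + 2.42)^2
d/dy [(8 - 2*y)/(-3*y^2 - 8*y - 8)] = 2*(-3*y^2 + 24*y + 40)/(9*y^4 + 48*y^3 + 112*y^2 + 128*y + 64)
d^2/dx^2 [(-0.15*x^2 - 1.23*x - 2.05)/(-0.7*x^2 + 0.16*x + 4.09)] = (-1.11022302462516e-16*x^4 + 1.239*x^3 + 8.6037*x^2 + 19.75134*x + 15.251866)/(0.343*x^6 - 0.2352*x^5 - 5.95854*x^4 + 2.744384*x^3 + 34.814898*x^2 - 8.029488*x - 68.417929)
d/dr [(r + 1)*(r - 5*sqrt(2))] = 2*r - 5*sqrt(2) + 1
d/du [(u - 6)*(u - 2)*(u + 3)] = 3*u^2 - 10*u - 12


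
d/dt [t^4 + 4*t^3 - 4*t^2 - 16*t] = 4*t^3 + 12*t^2 - 8*t - 16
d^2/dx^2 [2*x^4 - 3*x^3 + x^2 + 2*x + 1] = 24*x^2 - 18*x + 2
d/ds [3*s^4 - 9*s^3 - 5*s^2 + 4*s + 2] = 12*s^3 - 27*s^2 - 10*s + 4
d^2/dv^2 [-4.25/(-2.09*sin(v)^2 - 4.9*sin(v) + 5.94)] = (-74.2577*sin(v)^4 - 130.57275*sin(v)^3 - 201.70415*sin(v)^2 + 137.445*sin(v) + 309.6091)/(2.09*sin(v)^2 + 4.9*sin(v) - 5.94)^3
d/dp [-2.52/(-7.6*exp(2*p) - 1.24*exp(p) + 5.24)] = (-38.304*exp(p) - 3.1248)*exp(p)/(7.6*exp(2*p) + 1.24*exp(p) - 5.24)^2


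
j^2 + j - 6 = (j - 2)*(j + 3)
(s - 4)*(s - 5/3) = s^2 - 17*s/3 + 20/3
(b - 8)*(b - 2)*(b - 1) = b^3 - 11*b^2 + 26*b - 16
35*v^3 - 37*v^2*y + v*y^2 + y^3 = (-5*v + y)*(-v + y)*(7*v + y)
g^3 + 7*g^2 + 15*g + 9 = (g + 1)*(g + 3)^2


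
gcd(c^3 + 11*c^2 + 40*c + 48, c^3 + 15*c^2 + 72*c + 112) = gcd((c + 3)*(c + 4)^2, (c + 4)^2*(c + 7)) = c^2 + 8*c + 16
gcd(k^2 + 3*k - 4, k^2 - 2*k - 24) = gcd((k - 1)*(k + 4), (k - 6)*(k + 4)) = k + 4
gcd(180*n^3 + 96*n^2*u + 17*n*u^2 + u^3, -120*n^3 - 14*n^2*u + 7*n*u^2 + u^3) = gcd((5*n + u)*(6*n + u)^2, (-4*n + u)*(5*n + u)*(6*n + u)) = 30*n^2 + 11*n*u + u^2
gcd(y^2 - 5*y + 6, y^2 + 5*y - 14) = y - 2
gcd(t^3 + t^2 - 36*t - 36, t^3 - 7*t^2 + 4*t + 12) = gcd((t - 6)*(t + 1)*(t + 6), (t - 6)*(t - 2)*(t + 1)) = t^2 - 5*t - 6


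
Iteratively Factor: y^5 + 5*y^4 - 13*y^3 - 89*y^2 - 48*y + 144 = (y + 3)*(y^4 + 2*y^3 - 19*y^2 - 32*y + 48) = (y + 3)*(y + 4)*(y^3 - 2*y^2 - 11*y + 12) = (y - 4)*(y + 3)*(y + 4)*(y^2 + 2*y - 3) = (y - 4)*(y - 1)*(y + 3)*(y + 4)*(y + 3)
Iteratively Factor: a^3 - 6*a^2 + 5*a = (a - 1)*(a^2 - 5*a) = a*(a - 1)*(a - 5)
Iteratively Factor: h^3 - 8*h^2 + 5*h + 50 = (h - 5)*(h^2 - 3*h - 10) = (h - 5)^2*(h + 2)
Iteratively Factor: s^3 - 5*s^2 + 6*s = (s - 3)*(s^2 - 2*s) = s*(s - 3)*(s - 2)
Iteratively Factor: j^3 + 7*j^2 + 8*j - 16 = (j + 4)*(j^2 + 3*j - 4) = (j - 1)*(j + 4)*(j + 4)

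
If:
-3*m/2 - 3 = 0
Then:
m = -2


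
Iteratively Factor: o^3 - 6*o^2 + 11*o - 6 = (o - 3)*(o^2 - 3*o + 2) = (o - 3)*(o - 2)*(o - 1)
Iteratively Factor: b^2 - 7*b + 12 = (b - 3)*(b - 4)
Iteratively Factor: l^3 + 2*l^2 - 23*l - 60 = (l - 5)*(l^2 + 7*l + 12) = (l - 5)*(l + 4)*(l + 3)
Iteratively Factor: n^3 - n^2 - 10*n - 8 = (n + 2)*(n^2 - 3*n - 4) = (n - 4)*(n + 2)*(n + 1)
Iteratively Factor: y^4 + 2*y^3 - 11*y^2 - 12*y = (y)*(y^3 + 2*y^2 - 11*y - 12) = y*(y - 3)*(y^2 + 5*y + 4) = y*(y - 3)*(y + 4)*(y + 1)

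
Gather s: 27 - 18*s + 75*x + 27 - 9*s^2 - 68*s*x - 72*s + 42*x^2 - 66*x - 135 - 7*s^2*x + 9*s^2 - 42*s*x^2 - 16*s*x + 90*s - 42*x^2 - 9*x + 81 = -7*s^2*x + s*(-42*x^2 - 84*x)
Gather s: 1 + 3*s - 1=3*s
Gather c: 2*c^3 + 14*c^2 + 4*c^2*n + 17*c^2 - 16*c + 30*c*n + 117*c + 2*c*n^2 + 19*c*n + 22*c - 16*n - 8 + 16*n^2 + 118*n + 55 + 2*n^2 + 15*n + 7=2*c^3 + c^2*(4*n + 31) + c*(2*n^2 + 49*n + 123) + 18*n^2 + 117*n + 54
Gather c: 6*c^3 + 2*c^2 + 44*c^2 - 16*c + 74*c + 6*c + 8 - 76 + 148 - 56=6*c^3 + 46*c^2 + 64*c + 24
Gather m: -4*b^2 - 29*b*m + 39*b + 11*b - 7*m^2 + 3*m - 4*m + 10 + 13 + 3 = -4*b^2 + 50*b - 7*m^2 + m*(-29*b - 1) + 26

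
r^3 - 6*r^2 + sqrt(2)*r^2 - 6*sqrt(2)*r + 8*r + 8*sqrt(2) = (r - 4)*(r - 2)*(r + sqrt(2))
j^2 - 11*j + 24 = (j - 8)*(j - 3)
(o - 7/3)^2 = o^2 - 14*o/3 + 49/9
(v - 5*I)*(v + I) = v^2 - 4*I*v + 5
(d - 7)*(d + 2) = d^2 - 5*d - 14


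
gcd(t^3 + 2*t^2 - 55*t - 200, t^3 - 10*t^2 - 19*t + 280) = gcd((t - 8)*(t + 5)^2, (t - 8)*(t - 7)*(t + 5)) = t^2 - 3*t - 40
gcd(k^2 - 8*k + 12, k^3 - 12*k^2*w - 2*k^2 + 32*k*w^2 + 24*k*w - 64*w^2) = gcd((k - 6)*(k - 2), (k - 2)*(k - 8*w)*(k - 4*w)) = k - 2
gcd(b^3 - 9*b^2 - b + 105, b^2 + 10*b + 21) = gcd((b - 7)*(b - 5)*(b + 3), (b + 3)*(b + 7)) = b + 3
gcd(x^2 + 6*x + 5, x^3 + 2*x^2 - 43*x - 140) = x + 5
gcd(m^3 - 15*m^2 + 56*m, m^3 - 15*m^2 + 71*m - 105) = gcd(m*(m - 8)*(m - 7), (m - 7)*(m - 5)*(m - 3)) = m - 7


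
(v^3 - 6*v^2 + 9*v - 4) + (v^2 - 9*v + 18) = v^3 - 5*v^2 + 14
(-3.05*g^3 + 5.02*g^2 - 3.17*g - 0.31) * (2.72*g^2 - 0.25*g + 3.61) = -8.296*g^5 + 14.4169*g^4 - 20.8879*g^3 + 18.0715*g^2 - 11.3662*g - 1.1191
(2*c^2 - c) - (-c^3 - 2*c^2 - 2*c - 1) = c^3 + 4*c^2 + c + 1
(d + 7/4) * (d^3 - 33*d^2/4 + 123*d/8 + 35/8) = d^4 - 13*d^3/2 + 15*d^2/16 + 1001*d/32 + 245/32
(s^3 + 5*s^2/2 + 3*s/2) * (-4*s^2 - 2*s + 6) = -4*s^5 - 12*s^4 - 5*s^3 + 12*s^2 + 9*s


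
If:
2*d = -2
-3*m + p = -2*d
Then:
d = -1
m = p/3 - 2/3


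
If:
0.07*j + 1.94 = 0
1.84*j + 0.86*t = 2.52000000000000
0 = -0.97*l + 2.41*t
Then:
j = -27.71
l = 154.60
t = 62.23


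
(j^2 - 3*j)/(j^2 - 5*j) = (j - 3)/(j - 5)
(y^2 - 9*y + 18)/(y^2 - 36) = (y - 3)/(y + 6)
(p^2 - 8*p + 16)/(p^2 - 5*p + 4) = (p - 4)/(p - 1)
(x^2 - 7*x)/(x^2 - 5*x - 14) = x/(x + 2)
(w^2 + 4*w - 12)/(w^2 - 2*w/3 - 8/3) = 3*(w + 6)/(3*w + 4)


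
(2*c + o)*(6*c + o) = 12*c^2 + 8*c*o + o^2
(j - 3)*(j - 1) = j^2 - 4*j + 3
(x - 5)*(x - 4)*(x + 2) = x^3 - 7*x^2 + 2*x + 40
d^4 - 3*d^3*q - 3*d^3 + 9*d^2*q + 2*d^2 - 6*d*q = d*(d - 2)*(d - 1)*(d - 3*q)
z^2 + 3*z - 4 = (z - 1)*(z + 4)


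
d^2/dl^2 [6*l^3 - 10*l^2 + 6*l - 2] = 36*l - 20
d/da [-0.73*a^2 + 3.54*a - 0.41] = 3.54 - 1.46*a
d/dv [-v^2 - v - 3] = -2*v - 1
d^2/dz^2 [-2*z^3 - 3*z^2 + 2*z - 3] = -12*z - 6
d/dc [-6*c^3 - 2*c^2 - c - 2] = -18*c^2 - 4*c - 1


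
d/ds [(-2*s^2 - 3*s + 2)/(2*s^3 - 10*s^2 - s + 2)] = 4*(s^4 + 3*s^3 - 10*s^2 + 8*s - 1)/(4*s^6 - 40*s^5 + 96*s^4 + 28*s^3 - 39*s^2 - 4*s + 4)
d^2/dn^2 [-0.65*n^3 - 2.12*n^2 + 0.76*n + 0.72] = -3.9*n - 4.24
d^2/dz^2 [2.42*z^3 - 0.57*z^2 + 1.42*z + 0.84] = 14.52*z - 1.14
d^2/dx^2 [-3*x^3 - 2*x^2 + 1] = -18*x - 4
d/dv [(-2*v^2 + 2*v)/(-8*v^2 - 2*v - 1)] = 2*(10*v^2 + 2*v - 1)/(64*v^4 + 32*v^3 + 20*v^2 + 4*v + 1)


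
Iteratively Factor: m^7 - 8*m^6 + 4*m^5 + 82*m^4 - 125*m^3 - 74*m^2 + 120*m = (m + 3)*(m^6 - 11*m^5 + 37*m^4 - 29*m^3 - 38*m^2 + 40*m) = (m - 4)*(m + 3)*(m^5 - 7*m^4 + 9*m^3 + 7*m^2 - 10*m) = (m - 4)*(m - 1)*(m + 3)*(m^4 - 6*m^3 + 3*m^2 + 10*m) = (m - 4)*(m - 2)*(m - 1)*(m + 3)*(m^3 - 4*m^2 - 5*m) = (m - 4)*(m - 2)*(m - 1)*(m + 1)*(m + 3)*(m^2 - 5*m) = (m - 5)*(m - 4)*(m - 2)*(m - 1)*(m + 1)*(m + 3)*(m)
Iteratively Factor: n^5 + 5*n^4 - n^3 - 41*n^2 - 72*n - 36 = (n - 3)*(n^4 + 8*n^3 + 23*n^2 + 28*n + 12) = (n - 3)*(n + 1)*(n^3 + 7*n^2 + 16*n + 12) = (n - 3)*(n + 1)*(n + 2)*(n^2 + 5*n + 6) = (n - 3)*(n + 1)*(n + 2)*(n + 3)*(n + 2)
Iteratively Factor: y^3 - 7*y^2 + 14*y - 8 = (y - 1)*(y^2 - 6*y + 8) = (y - 2)*(y - 1)*(y - 4)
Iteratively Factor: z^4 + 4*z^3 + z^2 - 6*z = (z - 1)*(z^3 + 5*z^2 + 6*z) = (z - 1)*(z + 2)*(z^2 + 3*z) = z*(z - 1)*(z + 2)*(z + 3)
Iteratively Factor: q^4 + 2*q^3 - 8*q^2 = (q - 2)*(q^3 + 4*q^2) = (q - 2)*(q + 4)*(q^2) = q*(q - 2)*(q + 4)*(q)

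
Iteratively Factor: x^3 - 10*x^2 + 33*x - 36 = (x - 3)*(x^2 - 7*x + 12) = (x - 3)^2*(x - 4)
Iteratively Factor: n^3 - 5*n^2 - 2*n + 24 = (n - 4)*(n^2 - n - 6) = (n - 4)*(n + 2)*(n - 3)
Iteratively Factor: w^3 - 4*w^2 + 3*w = (w - 3)*(w^2 - w) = w*(w - 3)*(w - 1)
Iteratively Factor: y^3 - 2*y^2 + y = (y - 1)*(y^2 - y) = (y - 1)^2*(y)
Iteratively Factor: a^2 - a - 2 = (a - 2)*(a + 1)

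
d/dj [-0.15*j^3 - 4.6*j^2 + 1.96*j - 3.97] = -0.45*j^2 - 9.2*j + 1.96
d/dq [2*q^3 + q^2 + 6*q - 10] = 6*q^2 + 2*q + 6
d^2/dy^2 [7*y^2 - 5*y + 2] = 14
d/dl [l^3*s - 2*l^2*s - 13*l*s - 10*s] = s*(3*l^2 - 4*l - 13)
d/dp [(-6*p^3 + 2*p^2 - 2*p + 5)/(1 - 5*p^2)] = 2*(15*p^4 - 14*p^2 + 27*p - 1)/(25*p^4 - 10*p^2 + 1)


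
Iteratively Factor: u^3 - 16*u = (u)*(u^2 - 16) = u*(u - 4)*(u + 4)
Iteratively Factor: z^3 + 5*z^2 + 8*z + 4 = (z + 2)*(z^2 + 3*z + 2) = (z + 1)*(z + 2)*(z + 2)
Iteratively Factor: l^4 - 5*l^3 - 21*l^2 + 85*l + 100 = (l + 1)*(l^3 - 6*l^2 - 15*l + 100) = (l + 1)*(l + 4)*(l^2 - 10*l + 25) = (l - 5)*(l + 1)*(l + 4)*(l - 5)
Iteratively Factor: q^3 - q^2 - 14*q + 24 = (q - 2)*(q^2 + q - 12) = (q - 2)*(q + 4)*(q - 3)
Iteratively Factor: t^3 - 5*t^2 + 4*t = (t - 4)*(t^2 - t) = (t - 4)*(t - 1)*(t)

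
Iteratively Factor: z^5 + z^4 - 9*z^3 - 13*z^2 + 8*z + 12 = (z + 1)*(z^4 - 9*z^2 - 4*z + 12) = (z + 1)*(z + 2)*(z^3 - 2*z^2 - 5*z + 6) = (z - 1)*(z + 1)*(z + 2)*(z^2 - z - 6) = (z - 3)*(z - 1)*(z + 1)*(z + 2)*(z + 2)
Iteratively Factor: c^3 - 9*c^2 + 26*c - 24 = (c - 2)*(c^2 - 7*c + 12) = (c - 3)*(c - 2)*(c - 4)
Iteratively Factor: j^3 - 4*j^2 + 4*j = (j - 2)*(j^2 - 2*j) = j*(j - 2)*(j - 2)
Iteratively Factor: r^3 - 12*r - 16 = (r + 2)*(r^2 - 2*r - 8) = (r + 2)^2*(r - 4)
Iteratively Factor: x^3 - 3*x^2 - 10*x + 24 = (x - 2)*(x^2 - x - 12) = (x - 4)*(x - 2)*(x + 3)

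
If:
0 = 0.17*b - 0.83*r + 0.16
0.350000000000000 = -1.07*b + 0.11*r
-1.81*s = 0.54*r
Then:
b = -0.31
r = 0.13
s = -0.04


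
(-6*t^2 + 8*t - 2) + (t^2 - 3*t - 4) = -5*t^2 + 5*t - 6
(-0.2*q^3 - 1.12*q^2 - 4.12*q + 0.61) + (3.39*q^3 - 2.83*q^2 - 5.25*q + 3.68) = 3.19*q^3 - 3.95*q^2 - 9.37*q + 4.29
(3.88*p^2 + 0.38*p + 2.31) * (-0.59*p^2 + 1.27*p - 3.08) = -2.2892*p^4 + 4.7034*p^3 - 12.8307*p^2 + 1.7633*p - 7.1148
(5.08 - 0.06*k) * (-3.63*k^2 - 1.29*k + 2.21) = 0.2178*k^3 - 18.363*k^2 - 6.6858*k + 11.2268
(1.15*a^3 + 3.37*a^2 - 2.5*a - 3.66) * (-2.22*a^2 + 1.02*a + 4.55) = -2.553*a^5 - 6.3084*a^4 + 14.2199*a^3 + 20.9087*a^2 - 15.1082*a - 16.653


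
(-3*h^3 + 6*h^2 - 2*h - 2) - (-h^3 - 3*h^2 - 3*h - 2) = -2*h^3 + 9*h^2 + h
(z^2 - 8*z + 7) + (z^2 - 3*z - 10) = 2*z^2 - 11*z - 3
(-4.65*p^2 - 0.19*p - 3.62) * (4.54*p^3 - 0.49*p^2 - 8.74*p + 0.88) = -21.111*p^5 + 1.4159*p^4 + 24.2993*p^3 - 0.6576*p^2 + 31.4716*p - 3.1856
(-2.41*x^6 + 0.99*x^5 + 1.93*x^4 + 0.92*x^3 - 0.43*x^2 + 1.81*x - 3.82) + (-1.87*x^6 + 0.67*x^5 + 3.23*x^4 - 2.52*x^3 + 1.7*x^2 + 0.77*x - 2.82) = -4.28*x^6 + 1.66*x^5 + 5.16*x^4 - 1.6*x^3 + 1.27*x^2 + 2.58*x - 6.64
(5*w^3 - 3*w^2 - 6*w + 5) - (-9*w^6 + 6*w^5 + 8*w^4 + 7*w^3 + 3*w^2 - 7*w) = 9*w^6 - 6*w^5 - 8*w^4 - 2*w^3 - 6*w^2 + w + 5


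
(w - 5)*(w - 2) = w^2 - 7*w + 10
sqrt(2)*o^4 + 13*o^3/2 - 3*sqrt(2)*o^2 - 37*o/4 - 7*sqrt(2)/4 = (o - sqrt(2))*(o + sqrt(2)/2)*(o + 7*sqrt(2)/2)*(sqrt(2)*o + 1/2)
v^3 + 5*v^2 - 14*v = v*(v - 2)*(v + 7)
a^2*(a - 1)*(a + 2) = a^4 + a^3 - 2*a^2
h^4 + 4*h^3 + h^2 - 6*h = h*(h - 1)*(h + 2)*(h + 3)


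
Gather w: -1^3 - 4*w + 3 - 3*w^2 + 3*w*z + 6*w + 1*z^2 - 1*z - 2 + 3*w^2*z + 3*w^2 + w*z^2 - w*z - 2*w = 3*w^2*z + w*(z^2 + 2*z) + z^2 - z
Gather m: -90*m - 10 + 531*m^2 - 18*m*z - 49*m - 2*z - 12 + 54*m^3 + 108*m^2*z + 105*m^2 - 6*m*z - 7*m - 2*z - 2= 54*m^3 + m^2*(108*z + 636) + m*(-24*z - 146) - 4*z - 24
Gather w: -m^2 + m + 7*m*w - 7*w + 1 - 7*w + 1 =-m^2 + m + w*(7*m - 14) + 2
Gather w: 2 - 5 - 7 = -10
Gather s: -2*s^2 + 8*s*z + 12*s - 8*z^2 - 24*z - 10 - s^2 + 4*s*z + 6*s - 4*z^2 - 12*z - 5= -3*s^2 + s*(12*z + 18) - 12*z^2 - 36*z - 15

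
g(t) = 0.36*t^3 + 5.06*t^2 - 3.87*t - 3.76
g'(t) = 1.08*t^2 + 10.12*t - 3.87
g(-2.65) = 35.33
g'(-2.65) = -23.10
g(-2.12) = 23.76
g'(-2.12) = -20.47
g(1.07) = -1.67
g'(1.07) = 8.19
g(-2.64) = 35.10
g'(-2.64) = -23.06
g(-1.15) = 6.83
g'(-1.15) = -14.08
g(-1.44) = 11.23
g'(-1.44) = -16.20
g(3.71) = 69.91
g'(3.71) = 48.54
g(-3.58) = 58.43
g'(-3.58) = -26.26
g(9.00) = 633.71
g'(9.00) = 174.69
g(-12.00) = 149.24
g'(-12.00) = 30.21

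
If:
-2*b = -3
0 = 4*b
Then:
No Solution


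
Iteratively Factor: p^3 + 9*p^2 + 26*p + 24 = (p + 2)*(p^2 + 7*p + 12) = (p + 2)*(p + 3)*(p + 4)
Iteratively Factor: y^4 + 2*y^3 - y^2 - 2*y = (y + 2)*(y^3 - y) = (y + 1)*(y + 2)*(y^2 - y) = y*(y + 1)*(y + 2)*(y - 1)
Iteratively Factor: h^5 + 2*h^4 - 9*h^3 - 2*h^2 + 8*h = (h + 4)*(h^4 - 2*h^3 - h^2 + 2*h) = (h - 2)*(h + 4)*(h^3 - h) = (h - 2)*(h - 1)*(h + 4)*(h^2 + h) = (h - 2)*(h - 1)*(h + 1)*(h + 4)*(h)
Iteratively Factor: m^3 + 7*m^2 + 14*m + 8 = (m + 4)*(m^2 + 3*m + 2) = (m + 2)*(m + 4)*(m + 1)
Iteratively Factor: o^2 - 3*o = (o - 3)*(o)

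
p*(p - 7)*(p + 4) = p^3 - 3*p^2 - 28*p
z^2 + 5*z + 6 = (z + 2)*(z + 3)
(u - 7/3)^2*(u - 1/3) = u^3 - 5*u^2 + 7*u - 49/27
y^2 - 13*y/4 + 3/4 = (y - 3)*(y - 1/4)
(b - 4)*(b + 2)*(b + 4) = b^3 + 2*b^2 - 16*b - 32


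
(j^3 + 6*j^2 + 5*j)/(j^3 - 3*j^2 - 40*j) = (j + 1)/(j - 8)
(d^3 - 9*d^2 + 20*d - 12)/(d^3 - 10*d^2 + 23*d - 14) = (d - 6)/(d - 7)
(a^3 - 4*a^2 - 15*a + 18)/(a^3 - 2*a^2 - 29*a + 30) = (a + 3)/(a + 5)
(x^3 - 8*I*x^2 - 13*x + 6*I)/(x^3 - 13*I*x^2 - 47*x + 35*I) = (x^2 - 7*I*x - 6)/(x^2 - 12*I*x - 35)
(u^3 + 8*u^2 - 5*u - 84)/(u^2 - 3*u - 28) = (u^2 + 4*u - 21)/(u - 7)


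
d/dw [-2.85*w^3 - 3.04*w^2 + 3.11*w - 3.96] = -8.55*w^2 - 6.08*w + 3.11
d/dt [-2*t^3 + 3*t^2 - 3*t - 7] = -6*t^2 + 6*t - 3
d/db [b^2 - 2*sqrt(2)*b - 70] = 2*b - 2*sqrt(2)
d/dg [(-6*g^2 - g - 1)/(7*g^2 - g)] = (13*g^2 + 14*g - 1)/(g^2*(49*g^2 - 14*g + 1))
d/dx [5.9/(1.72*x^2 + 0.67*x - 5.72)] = (-20.296*x - 3.953)/(1.72*x^2 + 0.67*x - 5.72)^2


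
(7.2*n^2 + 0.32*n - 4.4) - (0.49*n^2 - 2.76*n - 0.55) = 6.71*n^2 + 3.08*n - 3.85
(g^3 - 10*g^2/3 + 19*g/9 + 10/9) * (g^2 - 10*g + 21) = g^5 - 40*g^4/3 + 508*g^3/9 - 90*g^2 + 299*g/9 + 70/3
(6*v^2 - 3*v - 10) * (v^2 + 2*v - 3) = 6*v^4 + 9*v^3 - 34*v^2 - 11*v + 30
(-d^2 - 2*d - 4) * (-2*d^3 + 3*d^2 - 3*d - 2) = 2*d^5 + d^4 + 5*d^3 - 4*d^2 + 16*d + 8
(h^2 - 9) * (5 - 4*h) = -4*h^3 + 5*h^2 + 36*h - 45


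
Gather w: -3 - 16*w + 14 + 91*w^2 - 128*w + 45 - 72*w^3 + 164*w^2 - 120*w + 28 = -72*w^3 + 255*w^2 - 264*w + 84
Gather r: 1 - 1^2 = 0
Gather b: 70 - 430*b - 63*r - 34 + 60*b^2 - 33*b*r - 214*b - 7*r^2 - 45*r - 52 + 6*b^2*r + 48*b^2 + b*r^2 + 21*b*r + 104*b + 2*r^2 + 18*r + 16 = b^2*(6*r + 108) + b*(r^2 - 12*r - 540) - 5*r^2 - 90*r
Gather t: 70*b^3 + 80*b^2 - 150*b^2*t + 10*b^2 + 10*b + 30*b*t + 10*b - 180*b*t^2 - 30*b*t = 70*b^3 - 150*b^2*t + 90*b^2 - 180*b*t^2 + 20*b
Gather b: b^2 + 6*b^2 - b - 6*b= 7*b^2 - 7*b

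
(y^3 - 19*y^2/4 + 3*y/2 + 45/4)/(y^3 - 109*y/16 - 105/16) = 4*(y - 3)/(4*y + 7)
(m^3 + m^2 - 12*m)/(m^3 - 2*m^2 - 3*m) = (m + 4)/(m + 1)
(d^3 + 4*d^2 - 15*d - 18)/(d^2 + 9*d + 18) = (d^2 - 2*d - 3)/(d + 3)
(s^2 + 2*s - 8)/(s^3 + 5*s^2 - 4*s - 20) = (s + 4)/(s^2 + 7*s + 10)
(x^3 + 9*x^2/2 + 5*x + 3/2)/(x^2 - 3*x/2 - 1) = (x^2 + 4*x + 3)/(x - 2)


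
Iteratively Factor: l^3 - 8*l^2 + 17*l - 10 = (l - 5)*(l^2 - 3*l + 2) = (l - 5)*(l - 2)*(l - 1)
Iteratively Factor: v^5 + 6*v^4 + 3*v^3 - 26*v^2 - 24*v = (v + 3)*(v^4 + 3*v^3 - 6*v^2 - 8*v) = v*(v + 3)*(v^3 + 3*v^2 - 6*v - 8) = v*(v + 3)*(v + 4)*(v^2 - v - 2) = v*(v + 1)*(v + 3)*(v + 4)*(v - 2)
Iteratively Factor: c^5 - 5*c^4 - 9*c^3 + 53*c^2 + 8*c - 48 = (c - 4)*(c^4 - c^3 - 13*c^2 + c + 12) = (c - 4)^2*(c^3 + 3*c^2 - c - 3) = (c - 4)^2*(c + 3)*(c^2 - 1) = (c - 4)^2*(c + 1)*(c + 3)*(c - 1)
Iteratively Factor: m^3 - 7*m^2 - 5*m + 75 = (m + 3)*(m^2 - 10*m + 25) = (m - 5)*(m + 3)*(m - 5)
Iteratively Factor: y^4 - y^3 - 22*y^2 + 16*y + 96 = (y + 4)*(y^3 - 5*y^2 - 2*y + 24) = (y + 2)*(y + 4)*(y^2 - 7*y + 12) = (y - 4)*(y + 2)*(y + 4)*(y - 3)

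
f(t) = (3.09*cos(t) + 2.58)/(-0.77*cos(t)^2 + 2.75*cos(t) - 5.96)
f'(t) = (-1.54*sin(t)*cos(t) + 2.75*sin(t))*(3.09*cos(t) + 2.58)/(-0.77*cos(t)^2 + 2.75*cos(t) - 5.96)^2 - 3.09*sin(t)/(-0.77*cos(t)^2 + 2.75*cos(t) - 5.96)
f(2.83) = 0.04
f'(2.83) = 0.10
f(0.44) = -1.31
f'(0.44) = 0.51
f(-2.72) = 0.03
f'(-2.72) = -0.13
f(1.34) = -0.61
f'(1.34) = 0.83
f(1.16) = -0.77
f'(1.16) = 0.87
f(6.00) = -1.38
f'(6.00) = -0.34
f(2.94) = 0.05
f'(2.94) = 0.06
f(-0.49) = -1.28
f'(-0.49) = -0.56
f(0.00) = -1.42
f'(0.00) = 0.00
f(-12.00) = -1.24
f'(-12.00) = 0.63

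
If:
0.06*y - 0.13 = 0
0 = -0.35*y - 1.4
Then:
No Solution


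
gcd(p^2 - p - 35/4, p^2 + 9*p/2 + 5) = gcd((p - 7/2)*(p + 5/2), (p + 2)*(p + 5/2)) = p + 5/2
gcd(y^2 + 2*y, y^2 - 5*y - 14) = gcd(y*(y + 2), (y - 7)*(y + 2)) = y + 2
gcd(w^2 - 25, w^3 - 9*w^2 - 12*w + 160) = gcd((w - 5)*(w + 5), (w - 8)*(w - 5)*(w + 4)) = w - 5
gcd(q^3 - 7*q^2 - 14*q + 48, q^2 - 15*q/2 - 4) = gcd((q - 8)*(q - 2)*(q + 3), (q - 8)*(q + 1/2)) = q - 8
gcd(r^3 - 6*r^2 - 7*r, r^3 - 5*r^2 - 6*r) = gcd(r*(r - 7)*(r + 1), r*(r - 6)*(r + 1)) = r^2 + r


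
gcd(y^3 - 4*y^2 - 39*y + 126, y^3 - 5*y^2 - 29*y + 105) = y^2 - 10*y + 21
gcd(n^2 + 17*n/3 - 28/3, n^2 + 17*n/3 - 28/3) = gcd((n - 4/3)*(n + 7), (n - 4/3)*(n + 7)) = n^2 + 17*n/3 - 28/3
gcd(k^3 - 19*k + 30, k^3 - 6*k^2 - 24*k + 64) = k - 2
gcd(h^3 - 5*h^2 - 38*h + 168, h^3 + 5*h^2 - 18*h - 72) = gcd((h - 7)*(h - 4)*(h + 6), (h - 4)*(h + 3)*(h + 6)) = h^2 + 2*h - 24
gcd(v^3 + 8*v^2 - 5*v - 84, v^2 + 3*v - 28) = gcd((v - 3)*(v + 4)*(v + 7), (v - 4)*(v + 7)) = v + 7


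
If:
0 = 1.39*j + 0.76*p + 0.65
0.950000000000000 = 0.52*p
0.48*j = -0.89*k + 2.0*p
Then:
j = -1.47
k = 4.90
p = 1.83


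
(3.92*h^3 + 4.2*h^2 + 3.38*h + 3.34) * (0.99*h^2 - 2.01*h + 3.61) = 3.8808*h^5 - 3.7212*h^4 + 9.0554*h^3 + 11.6748*h^2 + 5.4884*h + 12.0574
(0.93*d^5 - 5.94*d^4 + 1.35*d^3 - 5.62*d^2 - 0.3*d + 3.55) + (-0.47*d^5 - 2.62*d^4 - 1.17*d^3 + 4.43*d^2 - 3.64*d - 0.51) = 0.46*d^5 - 8.56*d^4 + 0.18*d^3 - 1.19*d^2 - 3.94*d + 3.04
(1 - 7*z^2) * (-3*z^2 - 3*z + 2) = 21*z^4 + 21*z^3 - 17*z^2 - 3*z + 2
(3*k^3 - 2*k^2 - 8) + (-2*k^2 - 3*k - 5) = 3*k^3 - 4*k^2 - 3*k - 13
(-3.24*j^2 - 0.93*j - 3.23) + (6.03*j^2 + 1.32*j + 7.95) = 2.79*j^2 + 0.39*j + 4.72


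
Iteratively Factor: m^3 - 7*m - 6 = (m + 2)*(m^2 - 2*m - 3) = (m + 1)*(m + 2)*(m - 3)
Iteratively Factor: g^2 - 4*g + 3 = (g - 3)*(g - 1)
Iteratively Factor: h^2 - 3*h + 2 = (h - 2)*(h - 1)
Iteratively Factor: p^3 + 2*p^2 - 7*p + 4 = (p - 1)*(p^2 + 3*p - 4) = (p - 1)*(p + 4)*(p - 1)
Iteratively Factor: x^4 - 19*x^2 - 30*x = (x - 5)*(x^3 + 5*x^2 + 6*x) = (x - 5)*(x + 2)*(x^2 + 3*x) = (x - 5)*(x + 2)*(x + 3)*(x)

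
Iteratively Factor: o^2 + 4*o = (o + 4)*(o)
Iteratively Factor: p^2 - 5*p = (p)*(p - 5)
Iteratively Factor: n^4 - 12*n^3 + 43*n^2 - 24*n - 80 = (n - 4)*(n^3 - 8*n^2 + 11*n + 20) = (n - 4)^2*(n^2 - 4*n - 5) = (n - 5)*(n - 4)^2*(n + 1)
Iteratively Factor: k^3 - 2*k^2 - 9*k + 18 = (k + 3)*(k^2 - 5*k + 6) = (k - 2)*(k + 3)*(k - 3)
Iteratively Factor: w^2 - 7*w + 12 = (w - 3)*(w - 4)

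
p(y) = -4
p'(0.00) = 0.00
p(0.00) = -4.00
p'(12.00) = 0.00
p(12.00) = -4.00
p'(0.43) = 0.00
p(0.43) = -4.00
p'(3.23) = 0.00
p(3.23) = -4.00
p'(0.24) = 0.00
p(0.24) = -4.00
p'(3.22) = 0.00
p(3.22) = -4.00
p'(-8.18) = 0.00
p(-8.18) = -4.00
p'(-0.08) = 0.00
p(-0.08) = -4.00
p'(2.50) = 0.00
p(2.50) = -4.00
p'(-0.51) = 0.00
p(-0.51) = -4.00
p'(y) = 0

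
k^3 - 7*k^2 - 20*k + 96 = (k - 8)*(k - 3)*(k + 4)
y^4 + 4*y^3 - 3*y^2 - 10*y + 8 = (y - 1)^2*(y + 2)*(y + 4)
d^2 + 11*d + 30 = (d + 5)*(d + 6)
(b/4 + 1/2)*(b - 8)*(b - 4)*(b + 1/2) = b^4/4 - 19*b^3/8 + 3*b^2/4 + 17*b + 8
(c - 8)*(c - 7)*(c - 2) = c^3 - 17*c^2 + 86*c - 112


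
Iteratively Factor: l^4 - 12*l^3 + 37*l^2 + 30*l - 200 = (l - 5)*(l^3 - 7*l^2 + 2*l + 40) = (l - 5)*(l - 4)*(l^2 - 3*l - 10) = (l - 5)^2*(l - 4)*(l + 2)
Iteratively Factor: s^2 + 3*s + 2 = (s + 1)*(s + 2)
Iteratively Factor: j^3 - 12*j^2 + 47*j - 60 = (j - 3)*(j^2 - 9*j + 20) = (j - 4)*(j - 3)*(j - 5)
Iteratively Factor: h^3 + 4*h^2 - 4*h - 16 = (h + 4)*(h^2 - 4) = (h + 2)*(h + 4)*(h - 2)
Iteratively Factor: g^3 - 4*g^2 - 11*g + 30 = (g + 3)*(g^2 - 7*g + 10) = (g - 5)*(g + 3)*(g - 2)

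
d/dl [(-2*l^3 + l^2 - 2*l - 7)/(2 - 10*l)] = (20*l^3 - 11*l^2 + 2*l - 37)/(2*(25*l^2 - 10*l + 1))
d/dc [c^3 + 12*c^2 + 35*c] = 3*c^2 + 24*c + 35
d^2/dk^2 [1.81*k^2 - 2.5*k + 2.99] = 3.62000000000000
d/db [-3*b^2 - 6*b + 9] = -6*b - 6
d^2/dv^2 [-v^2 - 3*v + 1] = -2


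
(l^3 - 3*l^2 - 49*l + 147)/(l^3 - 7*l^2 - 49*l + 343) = (l - 3)/(l - 7)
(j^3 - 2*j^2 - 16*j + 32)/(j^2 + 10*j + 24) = (j^2 - 6*j + 8)/(j + 6)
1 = 1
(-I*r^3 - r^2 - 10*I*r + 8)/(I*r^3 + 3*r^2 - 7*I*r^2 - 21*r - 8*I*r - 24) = (-r^3 + I*r^2 - 10*r - 8*I)/(r^3 - r^2*(7 + 3*I) + r*(-8 + 21*I) + 24*I)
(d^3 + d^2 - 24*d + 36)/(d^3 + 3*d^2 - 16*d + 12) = (d - 3)/(d - 1)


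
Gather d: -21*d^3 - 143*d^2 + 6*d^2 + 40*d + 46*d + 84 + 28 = -21*d^3 - 137*d^2 + 86*d + 112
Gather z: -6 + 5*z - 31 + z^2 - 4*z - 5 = z^2 + z - 42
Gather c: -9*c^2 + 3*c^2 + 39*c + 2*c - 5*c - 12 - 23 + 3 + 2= -6*c^2 + 36*c - 30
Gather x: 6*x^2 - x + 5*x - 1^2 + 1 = 6*x^2 + 4*x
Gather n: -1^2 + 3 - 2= 0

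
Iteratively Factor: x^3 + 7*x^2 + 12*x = (x + 4)*(x^2 + 3*x) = x*(x + 4)*(x + 3)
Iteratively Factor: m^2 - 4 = (m - 2)*(m + 2)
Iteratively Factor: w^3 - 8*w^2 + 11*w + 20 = (w + 1)*(w^2 - 9*w + 20) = (w - 4)*(w + 1)*(w - 5)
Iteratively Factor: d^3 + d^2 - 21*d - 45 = (d + 3)*(d^2 - 2*d - 15) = (d + 3)^2*(d - 5)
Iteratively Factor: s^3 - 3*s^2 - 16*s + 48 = (s - 3)*(s^2 - 16) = (s - 4)*(s - 3)*(s + 4)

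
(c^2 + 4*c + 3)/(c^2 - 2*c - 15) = (c + 1)/(c - 5)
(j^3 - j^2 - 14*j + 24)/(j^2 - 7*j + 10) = (j^2 + j - 12)/(j - 5)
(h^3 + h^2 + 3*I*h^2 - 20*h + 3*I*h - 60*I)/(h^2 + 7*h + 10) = (h^2 + h*(-4 + 3*I) - 12*I)/(h + 2)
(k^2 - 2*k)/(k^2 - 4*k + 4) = k/(k - 2)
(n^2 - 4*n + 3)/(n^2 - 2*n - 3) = (n - 1)/(n + 1)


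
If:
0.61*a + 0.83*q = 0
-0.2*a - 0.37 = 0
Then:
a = -1.85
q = 1.36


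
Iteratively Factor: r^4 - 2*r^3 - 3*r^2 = (r + 1)*(r^3 - 3*r^2) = r*(r + 1)*(r^2 - 3*r) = r^2*(r + 1)*(r - 3)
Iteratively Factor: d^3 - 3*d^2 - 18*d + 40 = (d - 5)*(d^2 + 2*d - 8) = (d - 5)*(d + 4)*(d - 2)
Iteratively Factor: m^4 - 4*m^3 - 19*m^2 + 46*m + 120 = (m + 3)*(m^3 - 7*m^2 + 2*m + 40) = (m - 4)*(m + 3)*(m^2 - 3*m - 10) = (m - 4)*(m + 2)*(m + 3)*(m - 5)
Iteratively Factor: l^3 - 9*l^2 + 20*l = (l - 5)*(l^2 - 4*l) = (l - 5)*(l - 4)*(l)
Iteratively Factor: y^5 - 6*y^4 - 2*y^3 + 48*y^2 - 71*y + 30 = (y - 5)*(y^4 - y^3 - 7*y^2 + 13*y - 6) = (y - 5)*(y + 3)*(y^3 - 4*y^2 + 5*y - 2) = (y - 5)*(y - 2)*(y + 3)*(y^2 - 2*y + 1) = (y - 5)*(y - 2)*(y - 1)*(y + 3)*(y - 1)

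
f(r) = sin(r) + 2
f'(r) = cos(r)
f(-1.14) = 1.09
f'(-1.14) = 0.42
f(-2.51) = 1.41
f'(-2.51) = -0.81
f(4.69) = 1.00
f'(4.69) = -0.02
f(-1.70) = 1.01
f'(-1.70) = -0.13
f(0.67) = 2.62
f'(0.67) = 0.78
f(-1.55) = 1.00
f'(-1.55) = 0.02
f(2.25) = 2.78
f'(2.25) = -0.63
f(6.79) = 2.49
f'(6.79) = 0.87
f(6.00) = 1.72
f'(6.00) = 0.96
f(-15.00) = 1.35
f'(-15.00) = -0.76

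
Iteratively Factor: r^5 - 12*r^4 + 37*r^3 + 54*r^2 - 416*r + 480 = (r - 2)*(r^4 - 10*r^3 + 17*r^2 + 88*r - 240) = (r - 4)*(r - 2)*(r^3 - 6*r^2 - 7*r + 60) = (r - 4)*(r - 2)*(r + 3)*(r^2 - 9*r + 20) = (r - 4)^2*(r - 2)*(r + 3)*(r - 5)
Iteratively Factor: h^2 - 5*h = (h)*(h - 5)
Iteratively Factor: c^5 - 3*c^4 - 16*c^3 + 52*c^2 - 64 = (c - 4)*(c^4 + c^3 - 12*c^2 + 4*c + 16) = (c - 4)*(c - 2)*(c^3 + 3*c^2 - 6*c - 8) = (c - 4)*(c - 2)^2*(c^2 + 5*c + 4) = (c - 4)*(c - 2)^2*(c + 1)*(c + 4)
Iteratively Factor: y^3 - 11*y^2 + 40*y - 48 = (y - 3)*(y^2 - 8*y + 16) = (y - 4)*(y - 3)*(y - 4)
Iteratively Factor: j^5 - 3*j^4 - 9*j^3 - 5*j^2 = (j + 1)*(j^4 - 4*j^3 - 5*j^2) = (j - 5)*(j + 1)*(j^3 + j^2) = j*(j - 5)*(j + 1)*(j^2 + j) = j*(j - 5)*(j + 1)^2*(j)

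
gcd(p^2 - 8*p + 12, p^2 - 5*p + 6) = p - 2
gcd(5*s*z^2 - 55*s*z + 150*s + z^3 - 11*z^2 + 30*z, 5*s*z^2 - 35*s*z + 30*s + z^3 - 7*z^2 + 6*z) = 5*s*z - 30*s + z^2 - 6*z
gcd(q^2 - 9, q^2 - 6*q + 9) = q - 3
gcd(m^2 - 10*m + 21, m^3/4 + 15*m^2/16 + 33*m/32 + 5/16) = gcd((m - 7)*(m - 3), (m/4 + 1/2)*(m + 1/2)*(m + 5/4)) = 1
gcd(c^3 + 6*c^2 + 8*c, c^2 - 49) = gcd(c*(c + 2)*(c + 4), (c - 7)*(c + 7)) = 1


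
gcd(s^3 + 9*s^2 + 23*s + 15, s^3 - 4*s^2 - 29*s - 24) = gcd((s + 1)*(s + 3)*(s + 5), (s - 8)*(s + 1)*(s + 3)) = s^2 + 4*s + 3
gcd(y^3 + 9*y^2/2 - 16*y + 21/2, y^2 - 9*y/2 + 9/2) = y - 3/2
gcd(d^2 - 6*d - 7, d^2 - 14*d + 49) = d - 7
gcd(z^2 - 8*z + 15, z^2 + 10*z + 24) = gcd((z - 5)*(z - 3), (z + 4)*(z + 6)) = 1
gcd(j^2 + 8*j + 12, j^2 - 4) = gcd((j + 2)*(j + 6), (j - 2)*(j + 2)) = j + 2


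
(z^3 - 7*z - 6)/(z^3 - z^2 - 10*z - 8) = (z - 3)/(z - 4)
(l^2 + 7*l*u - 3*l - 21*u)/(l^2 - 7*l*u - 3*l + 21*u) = (-l - 7*u)/(-l + 7*u)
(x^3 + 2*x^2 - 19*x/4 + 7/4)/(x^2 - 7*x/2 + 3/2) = (2*x^2 + 5*x - 7)/(2*(x - 3))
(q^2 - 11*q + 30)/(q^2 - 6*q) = (q - 5)/q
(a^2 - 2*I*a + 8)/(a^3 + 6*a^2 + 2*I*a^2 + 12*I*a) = (a - 4*I)/(a*(a + 6))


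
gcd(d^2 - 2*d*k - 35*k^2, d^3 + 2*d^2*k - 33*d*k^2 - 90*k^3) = d + 5*k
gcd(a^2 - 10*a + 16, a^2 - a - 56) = a - 8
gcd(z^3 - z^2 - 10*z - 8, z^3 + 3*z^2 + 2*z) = z^2 + 3*z + 2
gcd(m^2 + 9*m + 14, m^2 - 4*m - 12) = m + 2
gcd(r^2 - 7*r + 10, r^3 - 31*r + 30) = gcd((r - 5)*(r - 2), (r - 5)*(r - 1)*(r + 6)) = r - 5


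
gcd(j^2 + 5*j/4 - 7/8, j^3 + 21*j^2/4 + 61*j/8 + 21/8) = j + 7/4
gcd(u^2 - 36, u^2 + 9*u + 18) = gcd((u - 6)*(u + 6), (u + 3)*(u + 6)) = u + 6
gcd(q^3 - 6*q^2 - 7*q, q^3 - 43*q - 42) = q^2 - 6*q - 7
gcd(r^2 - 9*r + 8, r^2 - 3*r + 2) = r - 1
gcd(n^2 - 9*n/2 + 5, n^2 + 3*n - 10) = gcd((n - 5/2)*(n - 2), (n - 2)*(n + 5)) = n - 2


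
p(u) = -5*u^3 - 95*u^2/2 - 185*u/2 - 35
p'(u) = -15*u^2 - 95*u - 185/2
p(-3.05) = -52.88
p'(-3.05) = 57.71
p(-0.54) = 1.89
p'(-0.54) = -45.57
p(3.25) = -1008.98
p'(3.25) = -559.69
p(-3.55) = -81.55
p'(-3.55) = 55.71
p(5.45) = -2759.39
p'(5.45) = -1055.79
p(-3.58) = -83.22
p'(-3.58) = 55.35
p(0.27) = -63.54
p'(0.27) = -119.24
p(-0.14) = -22.97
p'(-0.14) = -79.49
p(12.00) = -16625.00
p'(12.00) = -3392.50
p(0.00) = -35.00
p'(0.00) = -92.50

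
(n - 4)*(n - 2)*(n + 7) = n^3 + n^2 - 34*n + 56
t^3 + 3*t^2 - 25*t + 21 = (t - 3)*(t - 1)*(t + 7)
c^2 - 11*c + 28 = (c - 7)*(c - 4)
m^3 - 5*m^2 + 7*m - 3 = (m - 3)*(m - 1)^2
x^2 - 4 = (x - 2)*(x + 2)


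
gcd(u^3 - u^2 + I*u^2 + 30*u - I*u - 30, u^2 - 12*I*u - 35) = u - 5*I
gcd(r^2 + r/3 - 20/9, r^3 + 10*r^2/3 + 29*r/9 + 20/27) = r + 5/3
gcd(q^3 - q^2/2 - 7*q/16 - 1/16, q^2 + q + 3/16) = q + 1/4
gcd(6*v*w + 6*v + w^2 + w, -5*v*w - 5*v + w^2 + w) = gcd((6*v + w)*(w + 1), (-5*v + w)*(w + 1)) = w + 1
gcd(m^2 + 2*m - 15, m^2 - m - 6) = m - 3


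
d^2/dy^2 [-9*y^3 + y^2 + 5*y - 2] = 2 - 54*y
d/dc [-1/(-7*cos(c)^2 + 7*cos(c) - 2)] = 7*(2*cos(c) - 1)*sin(c)/(7*cos(c)^2 - 7*cos(c) + 2)^2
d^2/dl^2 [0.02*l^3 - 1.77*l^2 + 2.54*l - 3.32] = 0.12*l - 3.54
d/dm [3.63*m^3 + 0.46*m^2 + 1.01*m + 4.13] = 10.89*m^2 + 0.92*m + 1.01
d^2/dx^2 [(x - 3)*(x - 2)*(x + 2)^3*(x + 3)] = 30*x^4 + 80*x^3 - 108*x^2 - 312*x - 32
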